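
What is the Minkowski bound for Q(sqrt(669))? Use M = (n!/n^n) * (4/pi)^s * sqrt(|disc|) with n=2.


d = 669, d mod 4 = 1, so disc(K) = d = 669; |disc(K)| = 669
Real quadratic field, so n = 2, s = r2 = 0, r1 = 2
M = (n!/n^n) * (4/pi)^s * sqrt(|disc(K)|) = (2!/2^2) * (4/pi)^0 * sqrt(669)
= 0.5 * 1.000000 * 25.865034
= 12.9325

12.9325


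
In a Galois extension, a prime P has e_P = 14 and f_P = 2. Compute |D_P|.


|D_P| = e * f
= 14 * 2
= 28

28


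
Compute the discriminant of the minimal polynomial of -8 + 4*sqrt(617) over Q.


The element -8 + 4*sqrt(617) has minimal polynomial:
x^2 + 16*x - 9808
Discriminant = (16)^2 - 4*(-9808)
= 256 + 39232
= 39488

39488


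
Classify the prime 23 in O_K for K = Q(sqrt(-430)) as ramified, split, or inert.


K = Q(sqrt(-430)). Since d mod 4 = 2, disc(K) = -1720.
Check p | disc: -1720 mod 23 = 5.
p does not divide disc. Compute Legendre symbol (d/p):
7^((23-1)/2) mod 23 = -1
(d/p) = -1, so p is inert: (p) stays prime with e=1, f=2, g=1.
Therefore p is inert.

inert


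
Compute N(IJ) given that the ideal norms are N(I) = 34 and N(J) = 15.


N(IJ) = N(I) * N(J)
= 34 * 15
= 510

510


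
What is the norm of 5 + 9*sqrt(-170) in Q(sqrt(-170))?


N(a + b*sqrt(d)) = a^2 - d*b^2
= (5)^2 - (-170)*(9)^2
= 25 + 13770
= 13795

13795


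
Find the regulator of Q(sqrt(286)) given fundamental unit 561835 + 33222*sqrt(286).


epsilon = 561835 + 33222*sqrt(286)
= 1.1237e+06
R = ln(1.1237e+06)
= 13.9321

13.9321


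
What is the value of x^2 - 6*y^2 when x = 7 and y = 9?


x^2 - d*y^2
= 7^2 - 6*9^2
= 49 - 486
= -437

-437


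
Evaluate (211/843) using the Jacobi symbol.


Compute (211/843) via quadratic reciprocity:
  reciprocity: (211/843) -> -(843/211)
  reduce: (210/211)
  pull out 2: (2/211) = -1  (since 211 mod 8 = 3)
  reciprocity: (105/211) -> +(211/105)
  reduce: (1/105)
  (1/105) = 1
Product of signs = 1

1


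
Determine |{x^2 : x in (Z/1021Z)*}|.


For prime p, the number of non-zero quadratic residues is (p-1)/2.
= (1021-1)/2
= 510

510


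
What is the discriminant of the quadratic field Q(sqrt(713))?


For K = Q(sqrt(d)) with d squarefree: disc(K) = d if d = 1 mod 4, and disc(K) = 4d if d = 2 or 3 mod 4.
Here d = 713, and d mod 4 = 1.
d = 1 mod 4 (O_K = Z[(1+sqrt(d))/2]), so disc(K) = d = 713

713


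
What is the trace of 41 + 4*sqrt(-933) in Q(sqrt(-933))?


Tr(a + b*sqrt(d)) = (a + b*sqrt(d)) + (a - b*sqrt(d)) = 2a
= 2 * (41)
= 82

82


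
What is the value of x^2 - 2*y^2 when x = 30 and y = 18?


x^2 - d*y^2
= 30^2 - 2*18^2
= 900 - 648
= 252

252


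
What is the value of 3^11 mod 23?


p = 23 is prime and the exponent is (p-1)/2 = 11, so by Euler's criterion 3^11 = (3/23) = +1 or -1 mod 23.
Compute by square-and-multiply:
  11 = 8 + 2 + 1 (binary 1011)
  Repeated squaring mod 23: 3^1 = 3, 3^2 = 9, 3^4 = 12, 3^8 = 6
  3^11 = 3^8 * 3^2 * 3^1 = 6 * 9 * 3 mod 23
    6 * 9 = 54 = 8 mod 23
    8 * 3 = 24 = 1 mod 23
  3^11 = 1 mod 23
Result 1: 3 is a quadratic residue mod 23.
3^11 mod 23 = 1

1


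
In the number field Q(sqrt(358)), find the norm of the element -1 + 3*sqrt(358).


N(a + b*sqrt(d)) = a^2 - d*b^2
= (-1)^2 - (358)*(3)^2
= 1 - 3222
= -3221

-3221


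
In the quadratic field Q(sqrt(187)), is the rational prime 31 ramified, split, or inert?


K = Q(sqrt(187)). Since d mod 4 = 3, disc(K) = 748.
Check p | disc: 748 mod 31 = 4.
p does not divide disc. Compute Legendre symbol (d/p):
1^((31-1)/2) mod 31 = 1
(d/p) = 1, so p splits: (p) = P*P' with e=1, f=1, g=2.
Therefore p is split.

split


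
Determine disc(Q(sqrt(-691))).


For K = Q(sqrt(d)) with d squarefree: disc(K) = d if d = 1 mod 4, and disc(K) = 4d if d = 2 or 3 mod 4.
Here d = -691, and d mod 4 = 1.
d = 1 mod 4 (O_K = Z[(1+sqrt(d))/2]), so disc(K) = d = -691

-691


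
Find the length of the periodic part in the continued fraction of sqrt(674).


Run the CF algorithm for sqrt(674).
a_0 = floor(sqrt(674)) = 25; set m_0=0, q_0=1.
Recurrence: m' = q*a - m,  q' = (d - m'^2)/q,  a' = floor((a_0 + m')/q').
  step 1: m=25, q=49, a=1
  step 2: m=24, q=2, a=24
  step 3: m=24, q=49, a=1
  step 4: m=25, q=1, a=50
a_4 = 2*a_0 = 50, so the period closes here.
sqrt(674) = [25; 1, 24, 1, 50]
Period length = 4

4


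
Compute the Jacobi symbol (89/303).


Compute (89/303) via quadratic reciprocity:
  reciprocity: (89/303) -> +(303/89)
  reduce: (36/89)
  pull out 2: (2/89) = +1  (since 89 mod 8 = 1)
  pull out 2: (2/89) = +1  (since 89 mod 8 = 1)
  reciprocity: (9/89) -> +(89/9)
  reduce: (8/9)
  pull out 2: (2/9) = +1  (since 9 mod 8 = 1)
  pull out 2: (2/9) = +1  (since 9 mod 8 = 1)
  pull out 2: (2/9) = +1  (since 9 mod 8 = 1)
  (1/9) = 1
Product of signs = 1

1


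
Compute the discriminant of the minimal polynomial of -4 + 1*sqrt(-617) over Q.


The element -4 + 1*sqrt(-617) has minimal polynomial:
x^2 + 8*x + 633
Discriminant = (8)^2 - 4*(633)
= 64 - 2532
= -2468

-2468


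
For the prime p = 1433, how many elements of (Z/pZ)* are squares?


For prime p, the number of non-zero quadratic residues is (p-1)/2.
= (1433-1)/2
= 716

716


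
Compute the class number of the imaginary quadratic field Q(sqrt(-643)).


K = Q(sqrt(-643)). d mod 4 = 1, so D = disc(K) = d = -643
h(K) equals the number of primitive reduced positive-definite forms (a, b, c) = a*x^2 + b*x*y + c*y^2 with b^2 - 4ac = D,
where reduced means |b| <= a <= c, with b >= 0 whenever |b| = a or a = c, and primitive means gcd(a, b, c) = 1.
Reduced forces 3a^2 <= |D| = 643, so 1 <= a <= 14; b must have the parity of D, and c = (b^2 - D)/(4a) must be an integer >= a.
Enumerate a = 1..14, b in [-a, a]:
  a=1: (1, 1, 161)  [1]
  a=2..6: none
  a=7: (7, -1, 23), (7, 1, 23)  [2]
  a=8..14: none
Total reduced forms: 1 + 2 = 3
h = 3

3


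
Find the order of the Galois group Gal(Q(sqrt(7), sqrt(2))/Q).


The 2 square roots of distinct primes are multiplicatively independent over Q,
so [K:Q] = 2^2 and Gal(K/Q) is isomorphic to (Z/2Z)^2.
|Gal| = 2^2 = 4

4


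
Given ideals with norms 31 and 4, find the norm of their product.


N(IJ) = N(I) * N(J)
= 31 * 4
= 124

124


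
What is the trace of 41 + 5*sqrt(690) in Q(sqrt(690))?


Tr(a + b*sqrt(d)) = (a + b*sqrt(d)) + (a - b*sqrt(d)) = 2a
= 2 * (41)
= 82

82


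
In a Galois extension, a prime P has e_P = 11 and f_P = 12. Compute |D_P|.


|D_P| = e * f
= 11 * 12
= 132

132


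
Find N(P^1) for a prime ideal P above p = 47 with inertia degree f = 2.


N(P^a) = p^(a*f)
= 47^(1*2)
= 47^2
= 2209

2209


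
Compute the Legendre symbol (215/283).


p = 283 is prime, so compute (215/283) with the reciprocity algorithm (Jacobi-symbol steps: pull out 2s via (2/n), flip via reciprocity, reduce):
  reciprocity: (215/283) -> -(283/215)
  reduce: (68/215)
  pull out 2: (2/215) = +1  (since 215 mod 8 = 7)
  pull out 2: (2/215) = +1  (since 215 mod 8 = 7)
  reciprocity: (17/215) -> +(215/17)
  reduce: (11/17)
  reciprocity: (11/17) -> +(17/11)
  reduce: (6/11)
  pull out 2: (2/11) = -1  (since 11 mod 8 = 3)
  reciprocity: (3/11) -> -(11/3)
  reduce: (2/3)
  pull out 2: (2/3) = -1  (since 3 mod 8 = 3)
  (1/3) = 1
Product of signs = 1
(215/283) = 1

1


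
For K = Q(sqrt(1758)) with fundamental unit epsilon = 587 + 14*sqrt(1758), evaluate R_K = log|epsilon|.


epsilon = 587 + 14*sqrt(1758)
= 1173.9991
R = ln(1173.9991)
= 7.0682

7.0682


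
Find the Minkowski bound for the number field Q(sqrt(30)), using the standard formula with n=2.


d = 30, d mod 4 = 2, so disc(K) = 4d = 120; |disc(K)| = 120
Real quadratic field, so n = 2, s = r2 = 0, r1 = 2
M = (n!/n^n) * (4/pi)^s * sqrt(|disc(K)|) = (2!/2^2) * (4/pi)^0 * sqrt(120)
= 0.5 * 1.000000 * 10.954451
= 5.4772

5.4772


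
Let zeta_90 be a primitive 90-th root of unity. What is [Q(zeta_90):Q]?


The degree equals Euler's totient phi(90).
90 = 2 * 3^2 * 5
phi(90) = 24

24


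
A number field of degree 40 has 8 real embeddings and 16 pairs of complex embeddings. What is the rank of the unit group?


By Dirichlet's unit theorem:
rank = r1 + r2 - 1
= 8 + 16 - 1
= 23

23


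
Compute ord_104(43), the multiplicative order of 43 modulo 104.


We want ord_104(43), the smallest k >= 1 with 43^k = 1 mod 104.
n = 104 = 2^3 * 13, phi(104) = 48; the order divides phi(n).
Divisors of 48: 1, 2, 3, 4, 6, 8, 12, 16, 24, 48
Repeated squaring mod 104: 43^1 = 43, 43^2 = 81, 43^4 = 9, 43^8 = 81, 43^16 = 9, 43^32 = 81
Test divisors in increasing order:
  k=1: 43^1 = 43 mod 104
  k=2: 43^2 = 81 mod 104
  k=3: 43^3 = 81 * 43 = 51 mod 104
  k=4: 43^4 = 9 mod 104
  k=6: 43^6 = 9 * 81 = 1 mod 104  <- first divisor giving 1
Order = 6

6


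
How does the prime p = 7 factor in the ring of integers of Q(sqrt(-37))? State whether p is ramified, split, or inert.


K = Q(sqrt(-37)). Since d mod 4 = 3, disc(K) = -148.
Check p | disc: -148 mod 7 = 6.
p does not divide disc. Compute Legendre symbol (d/p):
5^((7-1)/2) mod 7 = -1
(d/p) = -1, so p is inert: (p) stays prime with e=1, f=2, g=1.
Therefore p is inert.

inert


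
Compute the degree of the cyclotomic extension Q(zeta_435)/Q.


The degree equals Euler's totient phi(435).
435 = 3 * 5 * 29
phi(435) = 224

224


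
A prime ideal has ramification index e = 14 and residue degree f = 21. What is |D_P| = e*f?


|D_P| = e * f
= 14 * 21
= 294

294


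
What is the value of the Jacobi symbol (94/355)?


Compute (94/355) via quadratic reciprocity:
  pull out 2: (2/355) = -1  (since 355 mod 8 = 3)
  reciprocity: (47/355) -> -(355/47)
  reduce: (26/47)
  pull out 2: (2/47) = +1  (since 47 mod 8 = 7)
  reciprocity: (13/47) -> +(47/13)
  reduce: (8/13)
  pull out 2: (2/13) = -1  (since 13 mod 8 = 5)
  pull out 2: (2/13) = -1  (since 13 mod 8 = 5)
  pull out 2: (2/13) = -1  (since 13 mod 8 = 5)
  (1/13) = 1
Product of signs = -1

-1


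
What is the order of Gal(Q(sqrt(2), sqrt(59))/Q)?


The 2 square roots of distinct primes are multiplicatively independent over Q,
so [K:Q] = 2^2 and Gal(K/Q) is isomorphic to (Z/2Z)^2.
|Gal| = 2^2 = 4

4


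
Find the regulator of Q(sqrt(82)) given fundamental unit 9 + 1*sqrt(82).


epsilon = 9 + 1*sqrt(82)
= 18.0554
R = ln(18.0554)
= 2.8934

2.8934


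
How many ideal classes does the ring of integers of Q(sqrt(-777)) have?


K = Q(sqrt(-777)). d mod 4 = 3, so D = disc(K) = 4d = -3108
h(K) equals the number of primitive reduced positive-definite forms (a, b, c) = a*x^2 + b*x*y + c*y^2 with b^2 - 4ac = D,
where reduced means |b| <= a <= c, with b >= 0 whenever |b| = a or a = c, and primitive means gcd(a, b, c) = 1.
Reduced forces 3a^2 <= |D| = 3108, so 1 <= a <= 32; b must have the parity of D, and c = (b^2 - D)/(4a) must be an integer >= a.
Enumerate a = 1..32, b in [-a, a]:
  a=1: (1, 0, 777)  [1]
  a=2: (2, 2, 389)  [1]
  a=3: (3, 0, 259)  [1]
  a=4..5: none
  a=6: (6, 6, 131)  [1]
  a=7: (7, 0, 111)  [1]
  a=8..10: none
  a=11: (11, -4, 71), (11, 4, 71)  [2]
  a=12: none
  a=13: (13, -8, 61), (13, 8, 61)  [2]
  a=14: (14, 14, 59)  [1]
  a=15..20: none
  a=21: (21, 0, 37)  [1]
  a=22: (22, -18, 39), (22, 18, 39)  [2]
  a=23..25: none
  a=26: (26, -18, 33), (26, 18, 33)  [2]
  a=27..28: none
  a=29: (29, 16, 29)  [1]
  a=30..32: none
Total reduced forms: 1 + 1 + 1 + 1 + 1 + 2 + 2 + 1 + 1 + 2 + 2 + 1 = 16
h = 16

16


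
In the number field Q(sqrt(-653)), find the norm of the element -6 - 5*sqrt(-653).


N(a + b*sqrt(d)) = a^2 - d*b^2
= (-6)^2 - (-653)*(-5)^2
= 36 + 16325
= 16361

16361


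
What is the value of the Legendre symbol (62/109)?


p = 109 is prime, so compute (62/109) with the reciprocity algorithm (Jacobi-symbol steps: pull out 2s via (2/n), flip via reciprocity, reduce):
  pull out 2: (2/109) = -1  (since 109 mod 8 = 5)
  reciprocity: (31/109) -> +(109/31)
  reduce: (16/31)
  pull out 2: (2/31) = +1  (since 31 mod 8 = 7)
  pull out 2: (2/31) = +1  (since 31 mod 8 = 7)
  pull out 2: (2/31) = +1  (since 31 mod 8 = 7)
  pull out 2: (2/31) = +1  (since 31 mod 8 = 7)
  (1/31) = 1
Product of signs = -1
(62/109) = -1

-1


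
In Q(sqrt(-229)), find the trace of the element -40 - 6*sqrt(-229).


Tr(a + b*sqrt(d)) = (a + b*sqrt(d)) + (a - b*sqrt(d)) = 2a
= 2 * (-40)
= -80

-80


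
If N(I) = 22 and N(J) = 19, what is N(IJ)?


N(IJ) = N(I) * N(J)
= 22 * 19
= 418

418


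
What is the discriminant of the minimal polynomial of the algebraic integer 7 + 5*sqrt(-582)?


The element 7 + 5*sqrt(-582) has minimal polynomial:
x^2 - 14*x + 14599
Discriminant = (-14)^2 - 4*(14599)
= 196 - 58396
= -58200

-58200


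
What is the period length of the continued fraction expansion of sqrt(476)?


Run the CF algorithm for sqrt(476).
a_0 = floor(sqrt(476)) = 21; set m_0=0, q_0=1.
Recurrence: m' = q*a - m,  q' = (d - m'^2)/q,  a' = floor((a_0 + m')/q').
  step 1: m=21, q=35, a=1
  step 2: m=14, q=8, a=4
  step 3: m=18, q=19, a=2
  step 4: m=20, q=4, a=10
  step 5: m=20, q=19, a=2
  step 6: m=18, q=8, a=4
  step 7: m=14, q=35, a=1
  step 8: m=21, q=1, a=42
a_8 = 2*a_0 = 42, so the period closes here.
sqrt(476) = [21; 1, 4, 2, 10, 2, 4, 1, 42]
Period length = 8

8


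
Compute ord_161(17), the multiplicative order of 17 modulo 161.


We want ord_161(17), the smallest k >= 1 with 17^k = 1 mod 161.
n = 161 = 7 * 23, phi(161) = 132; the order divides phi(n).
Divisors of 132: 1, 2, 3, 4, 6, 11, 12, 22, 33, 44, 66, 132
Repeated squaring mod 161: 17^1 = 17, 17^2 = 128, 17^4 = 123, 17^8 = 156, 17^16 = 25, 17^32 = 142, 17^64 = 39, 17^128 = 72
Test divisors in increasing order:
  k=1: 17^1 = 17 mod 161
  k=2: 17^2 = 128 mod 161
  k=3: 17^3 = 128 * 17 = 83 mod 161
  k=4: 17^4 = 123 mod 161
  k=6: 17^6 = 123 * 128 = 127 mod 161
  k=11: 17^11 = 156 * 128 * 17 = 68 mod 161
  k=12: 17^12 = 156 * 123 = 29 mod 161
  k=22: 17^22 = 25 * 123 * 128 = 116 mod 161
  k=33: 17^33 = 142 * 17 = 160 mod 161
  k=44: 17^44 = 142 * 156 * 123 = 93 mod 161
  k=66: 17^66 = 39 * 128 = 1 mod 161  <- first divisor giving 1
Order = 66

66


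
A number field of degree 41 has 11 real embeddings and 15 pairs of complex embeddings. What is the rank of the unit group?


By Dirichlet's unit theorem:
rank = r1 + r2 - 1
= 11 + 15 - 1
= 25

25


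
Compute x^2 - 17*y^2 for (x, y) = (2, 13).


x^2 - d*y^2
= 2^2 - 17*13^2
= 4 - 2873
= -2869

-2869


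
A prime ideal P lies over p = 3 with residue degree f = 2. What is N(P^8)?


N(P^a) = p^(a*f)
= 3^(8*2)
= 3^16
= 43046721

43046721


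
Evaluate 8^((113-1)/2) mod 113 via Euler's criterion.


p = 113 is prime and the exponent is (p-1)/2 = 56, so by Euler's criterion 8^56 = (8/113) = +1 or -1 mod 113.
Compute by square-and-multiply:
  56 = 32 + 16 + 8 (binary 111000)
  Repeated squaring mod 113: 8^1 = 8, 8^2 = 64, 8^4 = 28, 8^8 = 106, 8^16 = 49, 8^32 = 28
  8^56 = 8^32 * 8^16 * 8^8 = 28 * 49 * 106 mod 113
    28 * 49 = 1372 = 16 mod 113
    16 * 106 = 1696 = 1 mod 113
  8^56 = 1 mod 113
Result 1: 8 is a quadratic residue mod 113.
8^56 mod 113 = 1

1


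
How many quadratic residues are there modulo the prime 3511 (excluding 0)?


For prime p, the number of non-zero quadratic residues is (p-1)/2.
= (3511-1)/2
= 1755

1755


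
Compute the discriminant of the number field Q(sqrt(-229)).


For K = Q(sqrt(d)) with d squarefree: disc(K) = d if d = 1 mod 4, and disc(K) = 4d if d = 2 or 3 mod 4.
Here d = -229, and d mod 4 = 3.
d = 3 mod 4, not 1 (O_K = Z[sqrt(d)]), so disc(K) = 4d = 4 * (-229) = -916

-916


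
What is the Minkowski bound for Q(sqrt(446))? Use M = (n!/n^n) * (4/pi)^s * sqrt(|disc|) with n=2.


d = 446, d mod 4 = 2, so disc(K) = 4d = 1784; |disc(K)| = 1784
Real quadratic field, so n = 2, s = r2 = 0, r1 = 2
M = (n!/n^n) * (4/pi)^s * sqrt(|disc(K)|) = (2!/2^2) * (4/pi)^0 * sqrt(1784)
= 0.5 * 1.000000 * 42.237424
= 21.1187

21.1187


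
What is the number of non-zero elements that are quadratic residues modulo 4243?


For prime p, the number of non-zero quadratic residues is (p-1)/2.
= (4243-1)/2
= 2121

2121


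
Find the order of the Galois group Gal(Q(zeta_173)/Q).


|Gal(Q(zeta_173)/Q)| = phi(173)
= 172

172


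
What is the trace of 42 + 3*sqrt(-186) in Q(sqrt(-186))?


Tr(a + b*sqrt(d)) = (a + b*sqrt(d)) + (a - b*sqrt(d)) = 2a
= 2 * (42)
= 84

84


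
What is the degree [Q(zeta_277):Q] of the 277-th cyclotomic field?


The degree equals Euler's totient phi(277).
277 = 277
phi(277) = 276

276


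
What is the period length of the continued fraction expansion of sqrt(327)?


Run the CF algorithm for sqrt(327).
a_0 = floor(sqrt(327)) = 18; set m_0=0, q_0=1.
Recurrence: m' = q*a - m,  q' = (d - m'^2)/q,  a' = floor((a_0 + m')/q').
  step 1: m=18, q=3, a=12
  step 2: m=18, q=1, a=36
a_2 = 2*a_0 = 36, so the period closes here.
sqrt(327) = [18; 12, 36]
Period length = 2

2


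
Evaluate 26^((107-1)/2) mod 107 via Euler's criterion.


p = 107 is prime and the exponent is (p-1)/2 = 53, so by Euler's criterion 26^53 = (26/107) = +1 or -1 mod 107.
Compute by square-and-multiply:
  53 = 32 + 16 + 4 + 1 (binary 110101)
  Repeated squaring mod 107: 26^1 = 26, 26^2 = 34, 26^4 = 86, 26^8 = 13, 26^16 = 62, 26^32 = 99
  26^53 = 26^32 * 26^16 * 26^4 * 26^1 = 99 * 62 * 86 * 26 mod 107
    99 * 62 = 6138 = 39 mod 107
    39 * 86 = 3354 = 37 mod 107
    37 * 26 = 962 = 106 mod 107
  26^53 = 106 mod 107
Result 106 = p - 1 = -1 mod 107: 26 is a quadratic non-residue mod 107. As a residue in [0, p-1] the value is 106.
26^53 mod 107 = 106

106


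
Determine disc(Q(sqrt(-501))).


For K = Q(sqrt(d)) with d squarefree: disc(K) = d if d = 1 mod 4, and disc(K) = 4d if d = 2 or 3 mod 4.
Here d = -501, and d mod 4 = 3.
d = 3 mod 4, not 1 (O_K = Z[sqrt(d)]), so disc(K) = 4d = 4 * (-501) = -2004

-2004


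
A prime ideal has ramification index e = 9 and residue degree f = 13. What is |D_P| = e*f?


|D_P| = e * f
= 9 * 13
= 117

117


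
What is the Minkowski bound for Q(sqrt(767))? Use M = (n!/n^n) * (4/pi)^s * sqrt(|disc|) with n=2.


d = 767, d mod 4 = 3, so disc(K) = 4d = 3068; |disc(K)| = 3068
Real quadratic field, so n = 2, s = r2 = 0, r1 = 2
M = (n!/n^n) * (4/pi)^s * sqrt(|disc(K)|) = (2!/2^2) * (4/pi)^0 * sqrt(3068)
= 0.5 * 1.000000 * 55.389530
= 27.6948

27.6948


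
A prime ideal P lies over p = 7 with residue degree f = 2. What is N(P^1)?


N(P^a) = p^(a*f)
= 7^(1*2)
= 7^2
= 49

49


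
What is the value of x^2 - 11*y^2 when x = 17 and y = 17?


x^2 - d*y^2
= 17^2 - 11*17^2
= 289 - 3179
= -2890

-2890


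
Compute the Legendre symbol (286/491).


p = 491 is prime, so compute (286/491) with the reciprocity algorithm (Jacobi-symbol steps: pull out 2s via (2/n), flip via reciprocity, reduce):
  pull out 2: (2/491) = -1  (since 491 mod 8 = 3)
  reciprocity: (143/491) -> -(491/143)
  reduce: (62/143)
  pull out 2: (2/143) = +1  (since 143 mod 8 = 7)
  reciprocity: (31/143) -> -(143/31)
  reduce: (19/31)
  reciprocity: (19/31) -> -(31/19)
  reduce: (12/19)
  pull out 2: (2/19) = -1  (since 19 mod 8 = 3)
  pull out 2: (2/19) = -1  (since 19 mod 8 = 3)
  reciprocity: (3/19) -> -(19/3)
  reduce: (1/3)
  (1/3) = 1
Product of signs = -1
(286/491) = -1

-1


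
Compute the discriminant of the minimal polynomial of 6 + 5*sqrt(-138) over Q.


The element 6 + 5*sqrt(-138) has minimal polynomial:
x^2 - 12*x + 3486
Discriminant = (-12)^2 - 4*(3486)
= 144 - 13944
= -13800

-13800


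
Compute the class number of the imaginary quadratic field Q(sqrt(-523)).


K = Q(sqrt(-523)). d mod 4 = 1, so D = disc(K) = d = -523
h(K) equals the number of primitive reduced positive-definite forms (a, b, c) = a*x^2 + b*x*y + c*y^2 with b^2 - 4ac = D,
where reduced means |b| <= a <= c, with b >= 0 whenever |b| = a or a = c, and primitive means gcd(a, b, c) = 1.
Reduced forces 3a^2 <= |D| = 523, so 1 <= a <= 13; b must have the parity of D, and c = (b^2 - D)/(4a) must be an integer >= a.
Enumerate a = 1..13, b in [-a, a]:
  a=1: (1, 1, 131)  [1]
  a=2..6: none
  a=7: (7, -3, 19), (7, 3, 19)  [2]
  a=8..10: none
  a=11: (11, -7, 13), (11, 7, 13)  [2]
  a=12..13: none
Total reduced forms: 1 + 2 + 2 = 5
h = 5

5


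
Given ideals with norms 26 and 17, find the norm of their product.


N(IJ) = N(I) * N(J)
= 26 * 17
= 442

442


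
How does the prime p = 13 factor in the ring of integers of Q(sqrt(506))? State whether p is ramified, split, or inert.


K = Q(sqrt(506)). Since d mod 4 = 2, disc(K) = 2024.
Check p | disc: 2024 mod 13 = 9.
p does not divide disc. Compute Legendre symbol (d/p):
12^((13-1)/2) mod 13 = 1
(d/p) = 1, so p splits: (p) = P*P' with e=1, f=1, g=2.
Therefore p is split.

split


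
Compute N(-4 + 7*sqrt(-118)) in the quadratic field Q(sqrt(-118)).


N(a + b*sqrt(d)) = a^2 - d*b^2
= (-4)^2 - (-118)*(7)^2
= 16 + 5782
= 5798

5798


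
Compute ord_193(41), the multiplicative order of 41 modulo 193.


We want ord_193(41), the smallest k >= 1 with 41^k = 1 mod 193.
n = 193 = 193, phi(193) = 192; the order divides phi(n).
Divisors of 192: 1, 2, 3, 4, 6, 8, 12, 16, 24, 32, 48, 64, 96, 192
Repeated squaring mod 193: 41^1 = 41, 41^2 = 137, 41^4 = 48, 41^8 = 181, 41^16 = 144, 41^32 = 85, 41^64 = 84, 41^128 = 108
Test divisors in increasing order:
  k=1: 41^1 = 41 mod 193
  k=2: 41^2 = 137 mod 193
  k=3: 41^3 = 137 * 41 = 20 mod 193
  k=4: 41^4 = 48 mod 193
  k=6: 41^6 = 48 * 137 = 14 mod 193
  k=8: 41^8 = 181 mod 193
  k=12: 41^12 = 181 * 48 = 3 mod 193
  k=16: 41^16 = 144 mod 193
  k=24: 41^24 = 144 * 181 = 9 mod 193
  k=32: 41^32 = 85 mod 193
  k=48: 41^48 = 85 * 144 = 81 mod 193
  k=64: 41^64 = 84 mod 193
  k=96: 41^96 = 84 * 85 = 192 mod 193
  k=192: 41^192 = 108 * 84 = 1 mod 193  <- first divisor giving 1
Order = 192

192


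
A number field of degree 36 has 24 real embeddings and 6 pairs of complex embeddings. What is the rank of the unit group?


By Dirichlet's unit theorem:
rank = r1 + r2 - 1
= 24 + 6 - 1
= 29

29


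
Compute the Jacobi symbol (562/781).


Compute (562/781) via quadratic reciprocity:
  pull out 2: (2/781) = -1  (since 781 mod 8 = 5)
  reciprocity: (281/781) -> +(781/281)
  reduce: (219/281)
  reciprocity: (219/281) -> +(281/219)
  reduce: (62/219)
  pull out 2: (2/219) = -1  (since 219 mod 8 = 3)
  reciprocity: (31/219) -> -(219/31)
  reduce: (2/31)
  pull out 2: (2/31) = +1  (since 31 mod 8 = 7)
  (1/31) = 1
Product of signs = -1

-1


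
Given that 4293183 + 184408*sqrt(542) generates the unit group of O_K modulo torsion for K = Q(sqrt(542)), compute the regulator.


epsilon = 4293183 + 184408*sqrt(542)
= 8.5864e+06
R = ln(8.5864e+06)
= 15.9657

15.9657


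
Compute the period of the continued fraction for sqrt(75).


Run the CF algorithm for sqrt(75).
a_0 = floor(sqrt(75)) = 8; set m_0=0, q_0=1.
Recurrence: m' = q*a - m,  q' = (d - m'^2)/q,  a' = floor((a_0 + m')/q').
  step 1: m=8, q=11, a=1
  step 2: m=3, q=6, a=1
  step 3: m=3, q=11, a=1
  step 4: m=8, q=1, a=16
a_4 = 2*a_0 = 16, so the period closes here.
sqrt(75) = [8; 1, 1, 1, 16]
Period length = 4

4


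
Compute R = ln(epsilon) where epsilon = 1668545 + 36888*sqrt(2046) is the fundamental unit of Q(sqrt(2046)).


epsilon = 1668545 + 36888*sqrt(2046)
= 3.3371e+06
R = ln(3.3371e+06)
= 15.0206

15.0206


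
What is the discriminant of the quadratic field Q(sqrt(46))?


For K = Q(sqrt(d)) with d squarefree: disc(K) = d if d = 1 mod 4, and disc(K) = 4d if d = 2 or 3 mod 4.
Here d = 46, and d mod 4 = 2.
d = 2 mod 4, not 1 (O_K = Z[sqrt(d)]), so disc(K) = 4d = 4 * (46) = 184

184


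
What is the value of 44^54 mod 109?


p = 109 is prime and the exponent is (p-1)/2 = 54, so by Euler's criterion 44^54 = (44/109) = +1 or -1 mod 109.
Compute by square-and-multiply:
  54 = 32 + 16 + 4 + 2 (binary 110110)
  Repeated squaring mod 109: 44^1 = 44, 44^2 = 83, 44^4 = 22, 44^8 = 48, 44^16 = 15, 44^32 = 7
  44^54 = 44^32 * 44^16 * 44^4 * 44^2 = 7 * 15 * 22 * 83 mod 109
    7 * 15 = 105 = 105 mod 109
    105 * 22 = 2310 = 21 mod 109
    21 * 83 = 1743 = 108 mod 109
  44^54 = 108 mod 109
Result 108 = p - 1 = -1 mod 109: 44 is a quadratic non-residue mod 109. As a residue in [0, p-1] the value is 108.
44^54 mod 109 = 108

108


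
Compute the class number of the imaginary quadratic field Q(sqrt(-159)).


K = Q(sqrt(-159)). d mod 4 = 1, so D = disc(K) = d = -159
h(K) equals the number of primitive reduced positive-definite forms (a, b, c) = a*x^2 + b*x*y + c*y^2 with b^2 - 4ac = D,
where reduced means |b| <= a <= c, with b >= 0 whenever |b| = a or a = c, and primitive means gcd(a, b, c) = 1.
Reduced forces 3a^2 <= |D| = 159, so 1 <= a <= 7; b must have the parity of D, and c = (b^2 - D)/(4a) must be an integer >= a.
Enumerate a = 1..7, b in [-a, a]:
  a=1: (1, 1, 40)  [1]
  a=2: (2, -1, 20), (2, 1, 20)  [2]
  a=3: (3, 3, 14)  [1]
  a=4: (4, -1, 10), (4, 1, 10)  [2]
  a=5: (5, -1, 8), (5, 1, 8)  [2]
  a=6: (6, -3, 7), (6, 3, 7)  [2]
  a=7: none
Total reduced forms: 1 + 2 + 1 + 2 + 2 + 2 = 10
h = 10

10


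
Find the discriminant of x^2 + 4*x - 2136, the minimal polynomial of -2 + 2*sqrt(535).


The element -2 + 2*sqrt(535) has minimal polynomial:
x^2 + 4*x - 2136
Discriminant = (4)^2 - 4*(-2136)
= 16 + 8544
= 8560

8560


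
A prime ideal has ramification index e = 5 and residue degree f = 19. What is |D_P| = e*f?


|D_P| = e * f
= 5 * 19
= 95

95


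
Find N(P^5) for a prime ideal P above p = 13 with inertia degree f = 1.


N(P^a) = p^(a*f)
= 13^(5*1)
= 13^5
= 371293

371293


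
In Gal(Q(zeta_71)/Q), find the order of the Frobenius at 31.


The Frobenius at p in Gal(Q(zeta_n)/Q) = (Z/nZ)* is the class of p, so its order is ord_71(31), the smallest k >= 1 with 31^k = 1 mod 71.
n = 71 = 71, phi(71) = 70; the order divides phi(n).
Divisors of 70: 1, 2, 5, 7, 10, 14, 35, 70
Repeated squaring mod 71: 31^1 = 31, 31^2 = 38, 31^4 = 24, 31^8 = 8, 31^16 = 64, 31^32 = 49, 31^64 = 58
Test divisors in increasing order:
  k=1: 31^1 = 31 mod 71
  k=2: 31^2 = 38 mod 71
  k=5: 31^5 = 24 * 31 = 34 mod 71
  k=7: 31^7 = 24 * 38 * 31 = 14 mod 71
  k=10: 31^10 = 8 * 38 = 20 mod 71
  k=14: 31^14 = 8 * 24 * 38 = 54 mod 71
  k=35: 31^35 = 49 * 38 * 31 = 70 mod 71
  k=70: 31^70 = 58 * 24 * 38 = 1 mod 71  <- first divisor giving 1
Order = 70

70


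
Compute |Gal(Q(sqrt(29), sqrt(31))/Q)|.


The 2 square roots of distinct primes are multiplicatively independent over Q,
so [K:Q] = 2^2 and Gal(K/Q) is isomorphic to (Z/2Z)^2.
|Gal| = 2^2 = 4

4


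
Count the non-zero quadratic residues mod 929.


For prime p, the number of non-zero quadratic residues is (p-1)/2.
= (929-1)/2
= 464

464


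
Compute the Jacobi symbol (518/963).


Compute (518/963) via quadratic reciprocity:
  pull out 2: (2/963) = -1  (since 963 mod 8 = 3)
  reciprocity: (259/963) -> -(963/259)
  reduce: (186/259)
  pull out 2: (2/259) = -1  (since 259 mod 8 = 3)
  reciprocity: (93/259) -> +(259/93)
  reduce: (73/93)
  reciprocity: (73/93) -> +(93/73)
  reduce: (20/73)
  pull out 2: (2/73) = +1  (since 73 mod 8 = 1)
  pull out 2: (2/73) = +1  (since 73 mod 8 = 1)
  reciprocity: (5/73) -> +(73/5)
  reduce: (3/5)
  reciprocity: (3/5) -> +(5/3)
  reduce: (2/3)
  pull out 2: (2/3) = -1  (since 3 mod 8 = 3)
  (1/3) = 1
Product of signs = 1

1


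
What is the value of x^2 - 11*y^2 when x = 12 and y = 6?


x^2 - d*y^2
= 12^2 - 11*6^2
= 144 - 396
= -252

-252


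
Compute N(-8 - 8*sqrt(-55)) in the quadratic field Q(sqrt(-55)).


N(a + b*sqrt(d)) = a^2 - d*b^2
= (-8)^2 - (-55)*(-8)^2
= 64 + 3520
= 3584

3584


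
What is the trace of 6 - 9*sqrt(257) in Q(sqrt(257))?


Tr(a + b*sqrt(d)) = (a + b*sqrt(d)) + (a - b*sqrt(d)) = 2a
= 2 * (6)
= 12

12


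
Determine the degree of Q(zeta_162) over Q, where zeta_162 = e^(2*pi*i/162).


The degree equals Euler's totient phi(162).
162 = 2 * 3^4
phi(162) = 54

54


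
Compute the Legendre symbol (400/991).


p = 991 is prime, so compute (400/991) with the reciprocity algorithm (Jacobi-symbol steps: pull out 2s via (2/n), flip via reciprocity, reduce):
  pull out 2: (2/991) = +1  (since 991 mod 8 = 7)
  pull out 2: (2/991) = +1  (since 991 mod 8 = 7)
  pull out 2: (2/991) = +1  (since 991 mod 8 = 7)
  pull out 2: (2/991) = +1  (since 991 mod 8 = 7)
  reciprocity: (25/991) -> +(991/25)
  reduce: (16/25)
  pull out 2: (2/25) = +1  (since 25 mod 8 = 1)
  pull out 2: (2/25) = +1  (since 25 mod 8 = 1)
  pull out 2: (2/25) = +1  (since 25 mod 8 = 1)
  pull out 2: (2/25) = +1  (since 25 mod 8 = 1)
  (1/25) = 1
Product of signs = 1
(400/991) = 1

1


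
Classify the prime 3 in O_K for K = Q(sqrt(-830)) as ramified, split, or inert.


K = Q(sqrt(-830)). Since d mod 4 = 2, disc(K) = -3320.
Check p | disc: -3320 mod 3 = 1.
p does not divide disc. Compute Legendre symbol (d/p):
1^((3-1)/2) mod 3 = 1
(d/p) = 1, so p splits: (p) = P*P' with e=1, f=1, g=2.
Therefore p is split.

split


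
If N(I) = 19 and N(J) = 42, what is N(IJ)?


N(IJ) = N(I) * N(J)
= 19 * 42
= 798

798


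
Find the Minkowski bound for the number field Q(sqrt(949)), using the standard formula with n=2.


d = 949, d mod 4 = 1, so disc(K) = d = 949; |disc(K)| = 949
Real quadratic field, so n = 2, s = r2 = 0, r1 = 2
M = (n!/n^n) * (4/pi)^s * sqrt(|disc(K)|) = (2!/2^2) * (4/pi)^0 * sqrt(949)
= 0.5 * 1.000000 * 30.805844
= 15.4029

15.4029


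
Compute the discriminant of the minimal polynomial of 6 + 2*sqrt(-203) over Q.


The element 6 + 2*sqrt(-203) has minimal polynomial:
x^2 - 12*x + 848
Discriminant = (-12)^2 - 4*(848)
= 144 - 3392
= -3248

-3248


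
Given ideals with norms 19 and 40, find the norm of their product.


N(IJ) = N(I) * N(J)
= 19 * 40
= 760

760


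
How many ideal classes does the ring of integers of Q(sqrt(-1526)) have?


K = Q(sqrt(-1526)). d mod 4 = 2, so D = disc(K) = 4d = -6104
h(K) equals the number of primitive reduced positive-definite forms (a, b, c) = a*x^2 + b*x*y + c*y^2 with b^2 - 4ac = D,
where reduced means |b| <= a <= c, with b >= 0 whenever |b| = a or a = c, and primitive means gcd(a, b, c) = 1.
Reduced forces 3a^2 <= |D| = 6104, so 1 <= a <= 45; b must have the parity of D, and c = (b^2 - D)/(4a) must be an integer >= a.
Enumerate a = 1..45, b in [-a, a]:
  a=1: (1, 0, 1526)  [1]
  a=2: (2, 0, 763)  [1]
  a=3: (3, -2, 509), (3, 2, 509)  [2]
  a=4: none
  a=5: (5, -4, 306), (5, 4, 306)  [2]
  a=6: (6, -4, 255), (6, 4, 255)  [2]
  a=7: (7, 0, 218)  [1]
  a=8: none
  a=9: (9, -4, 170), (9, 4, 170)  [2]
  a=10: (10, -4, 153), (10, 4, 153)  [2]
  a=11: (11, -10, 141), (11, 10, 141)  [2]
  a=12..13: none
  a=14: (14, 0, 109)  [1]
  a=15: (15, -14, 105), (15, -4, 102), (15, 4, 102), (15, 14, 105)  [4]
  a=16: none
  a=17: (17, -4, 90), (17, 4, 90)  [2]
  a=18: (18, -4, 85), (18, 4, 85)  [2]
  a=19..20: none
  a=21: (21, -14, 75), (21, 14, 75)  [2]
  a=22: (22, -12, 71), (22, 12, 71)  [2]
  a=23..24: none
  a=25: (25, -14, 63), (25, 14, 63)  [2]
  a=26: none
  a=27: (27, -22, 61), (27, 22, 61)  [2]
  a=28..29: none
  a=30: (30, -16, 53), (30, -4, 51), (30, 4, 51), (30, 16, 53)  [4]
  a=31..32: none
  a=33: (33, -32, 54), (33, -10, 47), (33, 10, 47), (33, 32, 54)  [4]
  a=34: (34, -4, 45), (34, 4, 45)  [2]
  a=35: (35, -14, 45), (35, 14, 45)  [2]
  a=36: none
  a=37: (37, -36, 50), (37, 36, 50)  [2]
  a=38..40: none
  a=41: (41, -28, 42), (41, 28, 42)  [2]
  a=42..45: none
Total reduced forms: 1 + 1 + 2 + 2 + 2 + 1 + 2 + 2 + 2 + 1 + 4 + 2 + 2 + 2 + 2 + 2 + 2 + 4 + 4 + 2 + 2 + 2 + 2 = 48
h = 48

48


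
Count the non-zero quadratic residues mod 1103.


For prime p, the number of non-zero quadratic residues is (p-1)/2.
= (1103-1)/2
= 551

551


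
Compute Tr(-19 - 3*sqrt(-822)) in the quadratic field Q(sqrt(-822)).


Tr(a + b*sqrt(d)) = (a + b*sqrt(d)) + (a - b*sqrt(d)) = 2a
= 2 * (-19)
= -38

-38


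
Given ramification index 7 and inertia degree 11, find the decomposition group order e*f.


|D_P| = e * f
= 7 * 11
= 77

77


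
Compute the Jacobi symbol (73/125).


Compute (73/125) via quadratic reciprocity:
  reciprocity: (73/125) -> +(125/73)
  reduce: (52/73)
  pull out 2: (2/73) = +1  (since 73 mod 8 = 1)
  pull out 2: (2/73) = +1  (since 73 mod 8 = 1)
  reciprocity: (13/73) -> +(73/13)
  reduce: (8/13)
  pull out 2: (2/13) = -1  (since 13 mod 8 = 5)
  pull out 2: (2/13) = -1  (since 13 mod 8 = 5)
  pull out 2: (2/13) = -1  (since 13 mod 8 = 5)
  (1/13) = 1
Product of signs = -1

-1


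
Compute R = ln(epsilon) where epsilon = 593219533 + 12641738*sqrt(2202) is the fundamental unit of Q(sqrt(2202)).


epsilon = 593219533 + 12641738*sqrt(2202)
= 1.1864e+09
R = ln(1.1864e+09)
= 20.8942

20.8942


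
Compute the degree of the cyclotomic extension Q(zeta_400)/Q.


The degree equals Euler's totient phi(400).
400 = 2^4 * 5^2
phi(400) = 160

160


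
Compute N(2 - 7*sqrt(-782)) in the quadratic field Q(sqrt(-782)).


N(a + b*sqrt(d)) = a^2 - d*b^2
= (2)^2 - (-782)*(-7)^2
= 4 + 38318
= 38322

38322


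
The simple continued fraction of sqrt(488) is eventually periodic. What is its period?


Run the CF algorithm for sqrt(488).
a_0 = floor(sqrt(488)) = 22; set m_0=0, q_0=1.
Recurrence: m' = q*a - m,  q' = (d - m'^2)/q,  a' = floor((a_0 + m')/q').
  step 1: m=22, q=4, a=11
  step 2: m=22, q=1, a=44
a_2 = 2*a_0 = 44, so the period closes here.
sqrt(488) = [22; 11, 44]
Period length = 2

2


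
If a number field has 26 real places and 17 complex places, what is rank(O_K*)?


By Dirichlet's unit theorem:
rank = r1 + r2 - 1
= 26 + 17 - 1
= 42

42


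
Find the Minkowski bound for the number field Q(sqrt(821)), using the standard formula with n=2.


d = 821, d mod 4 = 1, so disc(K) = d = 821; |disc(K)| = 821
Real quadratic field, so n = 2, s = r2 = 0, r1 = 2
M = (n!/n^n) * (4/pi)^s * sqrt(|disc(K)|) = (2!/2^2) * (4/pi)^0 * sqrt(821)
= 0.5 * 1.000000 * 28.653098
= 14.3265

14.3265


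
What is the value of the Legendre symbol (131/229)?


p = 229 is prime, so compute (131/229) with the reciprocity algorithm (Jacobi-symbol steps: pull out 2s via (2/n), flip via reciprocity, reduce):
  reciprocity: (131/229) -> +(229/131)
  reduce: (98/131)
  pull out 2: (2/131) = -1  (since 131 mod 8 = 3)
  reciprocity: (49/131) -> +(131/49)
  reduce: (33/49)
  reciprocity: (33/49) -> +(49/33)
  reduce: (16/33)
  pull out 2: (2/33) = +1  (since 33 mod 8 = 1)
  pull out 2: (2/33) = +1  (since 33 mod 8 = 1)
  pull out 2: (2/33) = +1  (since 33 mod 8 = 1)
  pull out 2: (2/33) = +1  (since 33 mod 8 = 1)
  (1/33) = 1
Product of signs = -1
(131/229) = -1

-1


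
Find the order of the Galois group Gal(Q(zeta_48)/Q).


|Gal(Q(zeta_48)/Q)| = phi(48)
= 16

16


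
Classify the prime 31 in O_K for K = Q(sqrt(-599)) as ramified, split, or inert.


K = Q(sqrt(-599)). Since d mod 4 = 1, disc(K) = -599.
Check p | disc: -599 mod 31 = 21.
p does not divide disc. Compute Legendre symbol (d/p):
21^((31-1)/2) mod 31 = -1
(d/p) = -1, so p is inert: (p) stays prime with e=1, f=2, g=1.
Therefore p is inert.

inert


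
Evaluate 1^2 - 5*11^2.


x^2 - d*y^2
= 1^2 - 5*11^2
= 1 - 605
= -604

-604


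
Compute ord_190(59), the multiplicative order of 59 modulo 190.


We want ord_190(59), the smallest k >= 1 with 59^k = 1 mod 190.
n = 190 = 2 * 5 * 19, phi(190) = 72; the order divides phi(n).
Divisors of 72: 1, 2, 3, 4, 6, 8, 9, 12, 18, 24, 36, 72
Repeated squaring mod 190: 59^1 = 59, 59^2 = 61, 59^4 = 111, 59^8 = 161, 59^16 = 81, 59^32 = 101, 59^64 = 131
Test divisors in increasing order:
  k=1: 59^1 = 59 mod 190
  k=2: 59^2 = 61 mod 190
  k=3: 59^3 = 61 * 59 = 179 mod 190
  k=4: 59^4 = 111 mod 190
  k=6: 59^6 = 111 * 61 = 121 mod 190
  k=8: 59^8 = 161 mod 190
  k=9: 59^9 = 161 * 59 = 189 mod 190
  k=12: 59^12 = 161 * 111 = 11 mod 190
  k=18: 59^18 = 81 * 61 = 1 mod 190  <- first divisor giving 1
Order = 18

18


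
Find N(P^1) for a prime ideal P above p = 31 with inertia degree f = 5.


N(P^a) = p^(a*f)
= 31^(1*5)
= 31^5
= 28629151

28629151


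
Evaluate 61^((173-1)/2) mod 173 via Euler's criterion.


p = 173 is prime and the exponent is (p-1)/2 = 86, so by Euler's criterion 61^86 = (61/173) = +1 or -1 mod 173.
Compute by square-and-multiply:
  86 = 64 + 16 + 4 + 2 (binary 1010110)
  Repeated squaring mod 173: 61^1 = 61, 61^2 = 88, 61^4 = 132, 61^8 = 124, 61^16 = 152, 61^32 = 95, 61^64 = 29
  61^86 = 61^64 * 61^16 * 61^4 * 61^2 = 29 * 152 * 132 * 88 mod 173
    29 * 152 = 4408 = 83 mod 173
    83 * 132 = 10956 = 57 mod 173
    57 * 88 = 5016 = 172 mod 173
  61^86 = 172 mod 173
Result 172 = p - 1 = -1 mod 173: 61 is a quadratic non-residue mod 173. As a residue in [0, p-1] the value is 172.
61^86 mod 173 = 172

172


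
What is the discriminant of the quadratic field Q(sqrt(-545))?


For K = Q(sqrt(d)) with d squarefree: disc(K) = d if d = 1 mod 4, and disc(K) = 4d if d = 2 or 3 mod 4.
Here d = -545, and d mod 4 = 3.
d = 3 mod 4, not 1 (O_K = Z[sqrt(d)]), so disc(K) = 4d = 4 * (-545) = -2180

-2180


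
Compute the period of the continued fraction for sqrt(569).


Run the CF algorithm for sqrt(569).
a_0 = floor(sqrt(569)) = 23; set m_0=0, q_0=1.
Recurrence: m' = q*a - m,  q' = (d - m'^2)/q,  a' = floor((a_0 + m')/q').
  step 1: m=23, q=40, a=1
  step 2: m=17, q=7, a=5
  step 3: m=18, q=35, a=1
  step 4: m=17, q=8, a=5
  step 5: m=23, q=5, a=9
  step 6: m=22, q=17, a=2
  step 7: m=12, q=25, a=1
  step 8: m=13, q=16, a=2
  step 9: m=19, q=13, a=3
  step 10: m=20, q=13, a=3
  step 11: m=19, q=16, a=2
  step 12: m=13, q=25, a=1
  step 13: m=12, q=17, a=2
  step 14: m=22, q=5, a=9
  step 15: m=23, q=8, a=5
  step 16: m=17, q=35, a=1
  step 17: m=18, q=7, a=5
  step 18: m=17, q=40, a=1
  step 19: m=23, q=1, a=46
a_19 = 2*a_0 = 46, so the period closes here.
sqrt(569) = [23; 1, 5, 1, 5, 9, 2, 1, 2, 3, 3, 2, 1, 2, 9, 5, 1, 5, 1, 46]
Period length = 19

19


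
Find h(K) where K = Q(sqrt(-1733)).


K = Q(sqrt(-1733)). d mod 4 = 3, so D = disc(K) = 4d = -6932
h(K) equals the number of primitive reduced positive-definite forms (a, b, c) = a*x^2 + b*x*y + c*y^2 with b^2 - 4ac = D,
where reduced means |b| <= a <= c, with b >= 0 whenever |b| = a or a = c, and primitive means gcd(a, b, c) = 1.
Reduced forces 3a^2 <= |D| = 6932, so 1 <= a <= 48; b must have the parity of D, and c = (b^2 - D)/(4a) must be an integer >= a.
Enumerate a = 1..48, b in [-a, a]:
  a=1: (1, 0, 1733)  [1]
  a=2: (2, 2, 867)  [1]
  a=3: (3, -2, 578), (3, 2, 578)  [2]
  a=4..5: none
  a=6: (6, -2, 289), (6, 2, 289)  [2]
  a=7..8: none
  a=9: (9, -4, 193), (9, 4, 193)  [2]
  a=10: none
  a=11: (11, -8, 159), (11, 8, 159)  [2]
  a=12: none
  a=13: (13, -6, 134), (13, 6, 134)  [2]
  a=14..16: none
  a=17: (17, -2, 102), (17, 2, 102)  [2]
  a=18: (18, -14, 99), (18, 14, 99)  [2]
  a=19..21: none
  a=22: (22, -14, 81), (22, 14, 81)  [2]
  a=23..25: none
  a=26: (26, -6, 67), (26, 6, 67)  [2]
  a=27: (27, -14, 66), (27, 14, 66)  [2]
  a=28: none
  a=29: (29, -12, 61), (29, 12, 61)  [2]
  a=30..32: none
  a=33: (33, -14, 54), (33, -8, 53), (33, 8, 53), (33, 14, 54)  [4]
  a=34: (34, -2, 51), (34, 2, 51)  [2]
  a=35..38: none
  a=39: (39, -32, 51), (39, -20, 47), (39, 20, 47), (39, 32, 51)  [4]
  a=40..48: none
Total reduced forms: 1 + 1 + 2 + 2 + 2 + 2 + 2 + 2 + 2 + 2 + 2 + 2 + 2 + 4 + 2 + 4 = 34
h = 34

34


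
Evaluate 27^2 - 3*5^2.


x^2 - d*y^2
= 27^2 - 3*5^2
= 729 - 75
= 654

654


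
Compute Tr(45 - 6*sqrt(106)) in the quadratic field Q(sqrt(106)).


Tr(a + b*sqrt(d)) = (a + b*sqrt(d)) + (a - b*sqrt(d)) = 2a
= 2 * (45)
= 90

90


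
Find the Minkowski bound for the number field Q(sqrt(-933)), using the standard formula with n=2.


d = -933, d mod 4 = 3, so disc(K) = 4d = -3732; |disc(K)| = 3732
Imaginary quadratic field, so n = 2, s = r2 = 1, r1 = 0
M = (n!/n^n) * (4/pi)^s * sqrt(|disc(K)|) = (2!/2^2) * (4/pi)^1 * sqrt(3732)
= 0.5 * 1.273240 * 61.090097
= 38.8912

38.8912


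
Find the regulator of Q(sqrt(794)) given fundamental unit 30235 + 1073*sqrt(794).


epsilon = 30235 + 1073*sqrt(794)
= 60470.0000
R = ln(60470.0000)
= 11.0099

11.0099


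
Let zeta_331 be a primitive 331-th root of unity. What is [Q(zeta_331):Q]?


The degree equals Euler's totient phi(331).
331 = 331
phi(331) = 330

330
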